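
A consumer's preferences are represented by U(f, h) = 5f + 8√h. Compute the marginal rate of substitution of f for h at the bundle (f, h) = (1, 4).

MRS = 2.5

MU_f = 5, MU_h = 8/(2√h).
MRS = 5 ÷ (8/(2√h)).
At (1, 4): MRS = 2.5.
So at (1, 4) the consumer would give up 2.5 units of h for one more unit of f.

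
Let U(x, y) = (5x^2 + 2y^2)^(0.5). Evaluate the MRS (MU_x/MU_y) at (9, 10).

For CES with ρ = 2, MRS = (5/2)·(y/x)^(-1).
At (9, 10): MRS = 2.25.
The indifference curve has slope −2.25 at this bundle.

MRS = 2.25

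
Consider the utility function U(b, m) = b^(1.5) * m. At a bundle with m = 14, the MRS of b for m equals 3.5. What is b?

b = 6

MU_b = 1.5·√b·m and MU_m = b^(1.5).
MRS = MU_b/MU_m = (1.5)·m/b.
Substitute m = 14: MRS = 21/b. Setting 21/b = 3.5 gives b = 21/3.5 = 6.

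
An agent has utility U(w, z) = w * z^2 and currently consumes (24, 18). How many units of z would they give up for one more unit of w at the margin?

MRS = 0.375

MU_w = z^2 and MU_z = 2·w·z.
MRS = MU_w/MU_z = (1/2)·z/w.
At (24, 18): MRS = 0.375.
So at (24, 18) the consumer would give up 0.375 units of z for one more unit of w.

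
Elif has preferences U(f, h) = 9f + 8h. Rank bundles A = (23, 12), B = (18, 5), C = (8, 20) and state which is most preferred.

Bundle A

Evaluate utility at each bundle:
U(A) = 303.
U(B) = 202.
U(C) = 232.
Highest utility is A, so A ≻ C ≻ B.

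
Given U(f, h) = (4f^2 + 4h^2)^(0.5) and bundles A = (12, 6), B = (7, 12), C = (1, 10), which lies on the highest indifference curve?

Evaluate utility at each bundle:
U(A) = 26.833.
U(B) = 27.785.
U(C) = 20.100.
Highest utility is B, so B ≻ A ≻ C.

Bundle B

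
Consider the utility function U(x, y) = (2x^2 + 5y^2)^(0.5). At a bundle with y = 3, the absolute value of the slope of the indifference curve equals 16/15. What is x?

x = 8

For CES with ρ = 2, MRS = (2/5)·(y/x)^(-1).
Setting (2/5)·(3/x)^(-1) = 16/15 gives (3/x)^(-1) = 8/3, so 3/x = 0.375 and x = 8.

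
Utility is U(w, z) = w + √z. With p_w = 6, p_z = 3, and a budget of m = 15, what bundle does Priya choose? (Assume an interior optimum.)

w* = 2, z* = 1

MU_w = 1, MU_z = 1/(2√z).
MRS = 1 ÷ (1/(2√z)).
Tangency: set MRS = p_w/p_z = 6/3 = 2.
MRS depends only on z: 2·√z = 2 ⇒ √z = 2/2 = 1 ⇒ z* = 1.
From the budget, 6·w = 15 − 3·1 = 12, so w* = 2.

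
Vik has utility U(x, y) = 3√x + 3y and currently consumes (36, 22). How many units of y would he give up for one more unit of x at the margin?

MRS = 1/12

MU_x = 3/(2√x), MU_y = 3.
MRS = 3/(2√x) ÷ 3.
At (36, 22): MRS = 1/12.
That is, one extra unit of x is worth 1/12 units of y at the margin.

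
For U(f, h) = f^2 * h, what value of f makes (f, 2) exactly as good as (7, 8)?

U(7, 8) = 392.
Set U(f, 2) = 392 and solve.
With h = 2: f^2 = 392/2 = 196; taking the square root, f = 14.
Check: U(14, 2) = 392.

f = 14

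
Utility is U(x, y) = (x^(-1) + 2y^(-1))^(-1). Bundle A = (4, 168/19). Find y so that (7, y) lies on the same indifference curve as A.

y = 6

U depends on (x, y) only through S = x^(-1) + 2y^(-1), so equal utility means equal S. At (4, 168/19): S = 10/21.
With x = 7: 7^(-1) = 1/7, so 2y^(-1) = 10/21 − 1/7 = 1/3, i.e. y^(-1) = 1/6.
Hence y = 1/(1/6) = 6.
Check: U(7, 6) = 2.1.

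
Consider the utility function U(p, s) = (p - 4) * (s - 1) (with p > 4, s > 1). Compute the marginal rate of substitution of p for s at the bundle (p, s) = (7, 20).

MU_p = (s−1), MU_s = (p−4).
MRS = (s−1)/(p−4).
At (7, 20): MRS = 19/3.
That is, one extra unit of p is worth 19/3 units of s at the margin.

MRS = 19/3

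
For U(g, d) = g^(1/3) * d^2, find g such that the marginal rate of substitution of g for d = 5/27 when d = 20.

g = 18

MU_g = 1/3·g^(-2/3)·d^2 and MU_d = 2·g^(1/3)·d.
MRS = MU_g/MU_d = (1/6)·d/g.
Substitute d = 20: MRS = (10/3)/g. Setting (10/3)/g = 5/27 gives g = (10/3)/(5/27) = 18.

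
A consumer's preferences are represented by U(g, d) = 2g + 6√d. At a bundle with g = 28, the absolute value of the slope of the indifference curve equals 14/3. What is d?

d = 49

MU_g = 2, MU_d = 6/(2√d).
MRS = 2 ÷ (6/(2√d)).
MRS depends only on d: (2/3)·√d = 14/3 ⇒ √d = (14/3)/(2/3) = 7 ⇒ d = 49.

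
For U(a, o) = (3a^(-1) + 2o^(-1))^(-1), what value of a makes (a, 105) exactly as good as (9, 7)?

U depends on (a, o) only through S = 3a^(-1) + 2o^(-1), so equal utility means equal S. At (9, 7): S = 13/21.
With o = 105: 2·105^(-1) = 2/105, so 3a^(-1) = 13/21 − 2/105 = 0.6, i.e. a^(-1) = 0.2.
Hence a = 1/0.2 = 5.
Check: U(5, 105) = 1.6154.

a = 5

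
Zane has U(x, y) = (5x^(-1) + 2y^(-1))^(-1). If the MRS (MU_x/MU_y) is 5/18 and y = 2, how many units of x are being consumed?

x = 6

For CES with ρ = -1, MRS = (5/2)·(y/x)^2.
Setting (5/2)·(2/x)^2 = 5/18 gives (2/x)^2 = 1/9, so 2/x = 1/3 and x = 6.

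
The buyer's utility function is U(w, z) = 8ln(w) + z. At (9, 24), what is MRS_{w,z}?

MU_w = 8/w, MU_z = 1.
MRS = 8/w ÷ 1.
At (9, 24): MRS = 8/9.
The indifference curve has slope −8/9 at this bundle.

MRS = 8/9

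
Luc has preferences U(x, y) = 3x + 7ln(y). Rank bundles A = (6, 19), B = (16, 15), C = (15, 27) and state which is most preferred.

Bundle C

Evaluate utility at each bundle:
U(A) = 38.611.
U(B) = 66.956.
U(C) = 68.071.
Highest utility is C, so C ≻ B ≻ A.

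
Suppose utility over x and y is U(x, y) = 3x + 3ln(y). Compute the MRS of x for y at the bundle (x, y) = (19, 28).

MRS = 28

MU_x = 3, MU_y = 3/y.
MRS = 3 ÷ (3/y).
At (19, 28): MRS = 28.
So at (19, 28) the consumer would give up 28 units of y for one more unit of x.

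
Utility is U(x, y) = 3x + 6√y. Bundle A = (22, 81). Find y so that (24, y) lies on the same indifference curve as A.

U(22, 81) = 120.
Set U(24, y) = 120 and solve.
With x = 24: 6√y = 120 − 3·24 = 48, so √y = 8 and y = 64.
Check: U(24, 64) = 120.

y = 64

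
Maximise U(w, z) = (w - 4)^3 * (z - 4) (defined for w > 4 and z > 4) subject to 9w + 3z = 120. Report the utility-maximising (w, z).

w* = 10, z* = 10

MU_w = 3·(w−4)^2·(z−4), MU_z = (w−4)^3.
MRS = (3/1)·(z−4)/(w−4).
Tangency: set MRS = p_w/p_z = 9/3 = 3.
So (3/1)·(z − 4)/(w − 4) = 3, i.e. (z − 4) = (w − 4).
Rewrite the budget in excess-of-subsistence terms: 9·(w − 4) + 3·(z − 4) = 120 − 9·4 − 3·4 = 72.
Substituting, 12·(w − 4) = 72, so w − 4 = 6 and w* = 10.
Then z − 4 = 6, so z* = 10.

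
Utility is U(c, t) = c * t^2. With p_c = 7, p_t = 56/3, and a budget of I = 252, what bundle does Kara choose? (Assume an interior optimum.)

c* = 12, t* = 9

MU_c = t^2 and MU_t = 2·c·t.
MRS = MU_c/MU_t = (1/2)·t/c.
Tangency: set MRS = p_c/p_t = 7/(56/3) = 0.375.
So (1/2)·t/c = 0.375, i.e. t = 0.75·c.
Substitute into the budget 7·c + (56/3)·t = 252: 21·c = 252, so c* = 12.
Then t* = 0.75·12 = 9.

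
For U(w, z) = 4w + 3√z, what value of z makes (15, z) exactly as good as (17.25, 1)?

U(17.25, 1) = 72.
Set U(15, z) = 72 and solve.
With w = 15: 3√z = 72 − 4·15 = 12, so √z = 4 and z = 16.
Check: U(15, 16) = 72.

z = 16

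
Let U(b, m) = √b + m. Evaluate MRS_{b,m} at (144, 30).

MU_b = 1/(2√b), MU_m = 1.
MRS = 1/(2√b) ÷ 1.
At (144, 30): MRS = 1/24.
That is, one extra unit of b is worth 1/24 units of m at the margin.

MRS = 1/24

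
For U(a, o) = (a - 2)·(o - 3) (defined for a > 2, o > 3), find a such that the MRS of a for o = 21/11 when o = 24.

a = 13

MU_a = (o−3), MU_o = (a−2).
MRS = (o−3)/(a−2).
Substitute o = 24: MRS = 21/(a − 2). Setting this equal to 21/11 gives a − 2 = 21/(21/11) = 11, so a = 13.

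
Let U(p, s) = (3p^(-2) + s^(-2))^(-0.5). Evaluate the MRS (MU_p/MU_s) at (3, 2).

MRS = 8/9

For CES with ρ = -2, MRS = (3/1)·(s/p)^3.
At (3, 2): MRS = 8/9.
So at (3, 2) the consumer would give up 8/9 units of s for one more unit of p.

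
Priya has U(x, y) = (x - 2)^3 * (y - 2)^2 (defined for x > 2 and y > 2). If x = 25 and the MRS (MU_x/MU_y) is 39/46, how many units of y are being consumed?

MU_x = 3·(x−2)^2·(y−2)^2, MU_y = 2·(x−2)^3·(y−2).
MRS = (3/2)·(y−2)/(x−2).
Substitute x = 25: MRS = (y − 2)/(46/3). Setting this equal to 39/46 gives y − 2 = (39/46)·(46/3) = 13, so y = 15.

y = 15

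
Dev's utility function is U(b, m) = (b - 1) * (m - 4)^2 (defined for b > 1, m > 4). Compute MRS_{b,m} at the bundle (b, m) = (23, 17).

MRS = 13/44

MU_b = (m−4)^2, MU_m = 2·(b−1)·(m−4).
MRS = (1/2)·(m−4)/(b−1).
At (23, 17): MRS = 13/44.
That is, one extra unit of b is worth 13/44 units of m at the margin.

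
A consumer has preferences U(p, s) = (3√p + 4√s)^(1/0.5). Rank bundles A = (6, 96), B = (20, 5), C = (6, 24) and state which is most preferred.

Bundle A

Evaluate utility at each bundle:
U(A) = 2166.000.
U(B) = 500.000.
U(C) = 726.000.
Highest utility is A, so A ≻ C ≻ B.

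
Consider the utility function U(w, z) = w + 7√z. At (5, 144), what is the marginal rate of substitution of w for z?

MU_w = 1, MU_z = 7/(2√z).
MRS = 1 ÷ (7/(2√z)).
At (5, 144): MRS = 24/7.
The indifference curve has slope −24/7 at this bundle.

MRS = 24/7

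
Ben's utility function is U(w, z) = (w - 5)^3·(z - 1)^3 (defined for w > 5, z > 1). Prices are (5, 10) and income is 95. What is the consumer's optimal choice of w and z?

w* = 11, z* = 4

MU_w = 3·(w−5)^2·(z−1)^3, MU_z = 3·(w−5)^3·(z−1)^2.
MRS = (z−1)/(w−5).
Tangency: set MRS = p_w/p_z = 5/10 = 0.5.
So (z − 1)/(w − 5) = 0.5, i.e. (z − 1) = 0.5·(w − 5).
Rewrite the budget in excess-of-subsistence terms: 5·(w − 5) + 10·(z − 1) = 95 − 5·5 − 10·1 = 60.
Substituting, 10·(w − 5) = 60, so w − 5 = 6 and w* = 11.
Then z − 1 = 0.5·6 = 3, so z* = 4.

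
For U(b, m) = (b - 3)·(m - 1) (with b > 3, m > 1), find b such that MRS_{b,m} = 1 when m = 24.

MU_b = (m−1), MU_m = (b−3).
MRS = (m−1)/(b−3).
Substitute m = 24: MRS = 23/(b − 3). Setting this equal to 1 gives b − 3 = 23/1 = 23, so b = 26.

b = 26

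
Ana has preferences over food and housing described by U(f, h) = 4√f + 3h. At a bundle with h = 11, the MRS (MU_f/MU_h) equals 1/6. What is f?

MU_f = 4/(2√f), MU_h = 3.
MRS = 4/(2√f) ÷ 3.
MRS depends only on f: (2/3)/√f = 1/6 ⇒ √f = (2/3)/(1/6) = 4 ⇒ f = 16.

f = 16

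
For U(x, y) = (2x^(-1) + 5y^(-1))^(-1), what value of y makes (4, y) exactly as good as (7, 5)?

U depends on (x, y) only through S = 2x^(-1) + 5y^(-1), so equal utility means equal S. At (7, 5): S = 9/7.
With x = 4: 2·4^(-1) = 0.5, so 5y^(-1) = 9/7 − 0.5 = 11/14, i.e. y^(-1) = 11/70.
Hence y = 1/(11/70) = 70/11.
Check: U(4, 70/11) = 0.7778.

y = 70/11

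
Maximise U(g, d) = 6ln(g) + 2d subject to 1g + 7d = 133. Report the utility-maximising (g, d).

g* = 21, d* = 16

MU_g = 6/g, MU_d = 2.
MRS = 6/g ÷ 2.
Tangency: set MRS = p_g/p_d = 1/7.
MRS depends only on g: 3/g = 1/7 ⇒ g* = 3/(1/7) = 21.
From the budget, 7·d = 133 − 1·21 = 112, so d* = 16.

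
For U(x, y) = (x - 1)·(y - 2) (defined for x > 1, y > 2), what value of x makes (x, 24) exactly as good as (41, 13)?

x = 21

U(41, 13) = 440.
Set U(x, 24) = 440 and solve.
With y = 24: (24 − 2) = 22, so (x − 1) = 440/22 = 20.
So x = 1 + 20 = 21.
Check: U(21, 24) = 440.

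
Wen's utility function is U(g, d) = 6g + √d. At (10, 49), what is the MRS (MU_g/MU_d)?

MRS = 84

MU_g = 6, MU_d = 1/(2√d).
MRS = 6 ÷ (1/(2√d)).
At (10, 49): MRS = 84.
So at (10, 49) the consumer would give up 84 units of d for one more unit of g.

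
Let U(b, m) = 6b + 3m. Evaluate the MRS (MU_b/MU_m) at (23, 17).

MRS = 2

MU_b = 6, MU_m = 3, so MRS = 6/3 = 2 at every bundle.
At (23, 17): MRS = 2.
The indifference curve has slope −2 at this bundle.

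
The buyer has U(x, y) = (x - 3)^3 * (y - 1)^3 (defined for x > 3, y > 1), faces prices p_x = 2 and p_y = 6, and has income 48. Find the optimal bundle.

x* = 12, y* = 4

MU_x = 3·(x−3)^2·(y−1)^3, MU_y = 3·(x−3)^3·(y−1)^2.
MRS = (y−1)/(x−3).
Tangency: set MRS = p_x/p_y = 2/6 = 1/3.
So (y − 1)/(x − 3) = 1/3, i.e. (y − 1) = (1/3)·(x − 3).
Rewrite the budget in excess-of-subsistence terms: 2·(x − 3) + 6·(y − 1) = 48 − 2·3 − 6·1 = 36.
Substituting, 4·(x − 3) = 36, so x − 3 = 9 and x* = 12.
Then y − 1 = (1/3)·9 = 3, so y* = 4.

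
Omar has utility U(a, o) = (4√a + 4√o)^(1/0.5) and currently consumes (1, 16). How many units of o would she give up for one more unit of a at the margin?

For CES with ρ = 0.5, MRS = √(o/a).
At (1, 16): MRS = 4.
That is, one extra unit of a is worth 4 units of o at the margin.

MRS = 4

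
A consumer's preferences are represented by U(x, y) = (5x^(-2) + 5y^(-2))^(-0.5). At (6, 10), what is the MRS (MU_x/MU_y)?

MRS = 125/27

For CES with ρ = -2, MRS = (y/x)^3.
At (6, 10): MRS = 125/27.
The indifference curve has slope −125/27 at this bundle.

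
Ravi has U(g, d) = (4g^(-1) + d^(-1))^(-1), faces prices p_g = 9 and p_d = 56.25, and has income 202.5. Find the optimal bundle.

For CES with ρ = -1, MRS = (4/1)·(d/g)^2.
Tangency: set MRS = p_g/p_d = 9/56.25 = 4/25.
So (d/g)^2 = 1/25; taking the square root, d/g = 0.2, i.e. d = 0.2·g.
Substitute into the budget 9·g + 56.25·d = 202.5: 20.25·g = 202.5, so g* = 10 and d* = 0.2·10 = 2.

g* = 10, d* = 2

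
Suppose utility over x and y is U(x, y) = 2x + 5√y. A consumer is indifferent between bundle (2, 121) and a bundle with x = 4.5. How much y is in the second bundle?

y = 100

U(2, 121) = 59.
Set U(4.5, y) = 59 and solve.
With x = 4.5: 5√y = 59 − 2·4.5 = 50, so √y = 10 and y = 100.
Check: U(4.5, 100) = 59.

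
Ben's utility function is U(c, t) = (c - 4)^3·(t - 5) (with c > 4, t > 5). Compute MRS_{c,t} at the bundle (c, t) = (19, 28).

MRS = 4.6

MU_c = 3·(c−4)^2·(t−5), MU_t = (c−4)^3.
MRS = (3/1)·(t−5)/(c−4).
At (19, 28): MRS = 4.6.
So at (19, 28) the consumer would give up 4.6 units of t for one more unit of c.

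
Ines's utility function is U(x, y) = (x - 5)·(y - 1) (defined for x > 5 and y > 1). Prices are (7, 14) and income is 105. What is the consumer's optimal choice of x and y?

MU_x = (y−1), MU_y = (x−5).
MRS = (y−1)/(x−5).
Tangency: set MRS = p_x/p_y = 7/14 = 0.5.
So (y − 1)/(x − 5) = 0.5, i.e. (y − 1) = 0.5·(x − 5).
Rewrite the budget in excess-of-subsistence terms: 7·(x − 5) + 14·(y − 1) = 105 − 7·5 − 14·1 = 56.
Substituting, 14·(x − 5) = 56, so x − 5 = 4 and x* = 9.
Then y − 1 = 0.5·4 = 2, so y* = 3.

x* = 9, y* = 3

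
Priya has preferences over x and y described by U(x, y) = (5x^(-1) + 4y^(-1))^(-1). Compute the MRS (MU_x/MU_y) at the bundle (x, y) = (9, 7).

MRS = 245/324

For CES with ρ = -1, MRS = (5/4)·(y/x)^2.
At (9, 7): MRS = 245/324.
The indifference curve has slope −245/324 at this bundle.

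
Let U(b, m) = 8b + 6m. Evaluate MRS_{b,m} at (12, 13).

MU_b = 8, MU_m = 6, so MRS = 8/6 = 4/3 at every bundle.
At (12, 13): MRS = 4/3.
That is, one extra unit of b is worth 4/3 units of m at the margin.

MRS = 4/3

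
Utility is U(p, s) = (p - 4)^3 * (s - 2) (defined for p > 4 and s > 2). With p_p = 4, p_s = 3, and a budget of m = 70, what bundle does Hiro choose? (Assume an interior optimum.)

MU_p = 3·(p−4)^2·(s−2), MU_s = (p−4)^3.
MRS = (3/1)·(s−2)/(p−4).
Tangency: set MRS = p_p/p_s = 4/3.
So (3/1)·(s − 2)/(p − 4) = 4/3, i.e. (s − 2) = (4/9)·(p − 4).
Rewrite the budget in excess-of-subsistence terms: 4·(p − 4) + 3·(s − 2) = 70 − 4·4 − 3·2 = 48.
Substituting, (16/3)·(p − 4) = 48, so p − 4 = 9 and p* = 13.
Then s − 2 = (4/9)·9 = 4, so s* = 6.

p* = 13, s* = 6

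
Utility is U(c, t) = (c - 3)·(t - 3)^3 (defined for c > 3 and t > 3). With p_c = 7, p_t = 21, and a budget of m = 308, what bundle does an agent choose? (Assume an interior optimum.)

c* = 11, t* = 11

MU_c = (t−3)^3, MU_t = 3·(c−3)·(t−3)^2.
MRS = (1/3)·(t−3)/(c−3).
Tangency: set MRS = p_c/p_t = 7/21 = 1/3.
So (1/3)·(t − 3)/(c − 3) = 1/3, i.e. (t − 3) = (c − 3).
Rewrite the budget in excess-of-subsistence terms: 7·(c − 3) + 21·(t − 3) = 308 − 7·3 − 21·3 = 224.
Substituting, 28·(c − 3) = 224, so c − 3 = 8 and c* = 11.
Then t − 3 = 8, so t* = 11.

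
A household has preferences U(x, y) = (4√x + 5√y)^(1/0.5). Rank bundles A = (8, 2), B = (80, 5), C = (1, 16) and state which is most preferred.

Evaluate utility at each bundle:
U(A) = 338.000.
U(B) = 2205.000.
U(C) = 576.000.
Highest utility is B, so B ≻ C ≻ A.

Bundle B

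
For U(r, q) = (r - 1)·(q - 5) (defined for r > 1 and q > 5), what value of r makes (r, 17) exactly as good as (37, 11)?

r = 19

U(37, 11) = 216.
Set U(r, 17) = 216 and solve.
With q = 17: (17 − 5) = 12, so (r − 1) = 216/12 = 18.
So r = 1 + 18 = 19.
Check: U(19, 17) = 216.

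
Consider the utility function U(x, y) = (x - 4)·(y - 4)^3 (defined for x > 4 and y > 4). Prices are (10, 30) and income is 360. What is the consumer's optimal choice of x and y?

MU_x = (y−4)^3, MU_y = 3·(x−4)·(y−4)^2.
MRS = (1/3)·(y−4)/(x−4).
Tangency: set MRS = p_x/p_y = 10/30 = 1/3.
So (1/3)·(y − 4)/(x − 4) = 1/3, i.e. (y − 4) = (x − 4).
Rewrite the budget in excess-of-subsistence terms: 10·(x − 4) + 30·(y − 4) = 360 − 10·4 − 30·4 = 200.
Substituting, 40·(x − 4) = 200, so x − 4 = 5 and x* = 9.
Then y − 4 = 5, so y* = 9.

x* = 9, y* = 9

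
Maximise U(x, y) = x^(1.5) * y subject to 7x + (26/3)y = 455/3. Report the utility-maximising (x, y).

MU_x = 1.5·√x·y and MU_y = x^(1.5).
MRS = MU_x/MU_y = (1.5)·y/x.
Tangency: set MRS = p_x/p_y = 7/(26/3) = 21/26.
So (1.5)·y/x = 21/26, i.e. y = (7/13)·x.
Substitute into the budget 7·x + (26/3)·y = 455/3: (35/3)·x = 455/3, so x* = 13.
Then y* = (7/13)·13 = 7.

x* = 13, y* = 7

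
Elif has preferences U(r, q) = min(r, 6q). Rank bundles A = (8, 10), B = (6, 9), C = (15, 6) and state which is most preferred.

Bundle C

Evaluate utility at each bundle:
U(A) = 8.
U(B) = 6.
U(C) = 15.
Highest utility is C, so C ≻ A ≻ B.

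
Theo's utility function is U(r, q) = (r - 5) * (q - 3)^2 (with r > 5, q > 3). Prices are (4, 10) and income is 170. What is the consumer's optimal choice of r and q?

MU_r = (q−3)^2, MU_q = 2·(r−5)·(q−3).
MRS = (1/2)·(q−3)/(r−5).
Tangency: set MRS = p_r/p_q = 4/10 = 0.4.
So (1/2)·(q − 3)/(r − 5) = 0.4, i.e. (q − 3) = 0.8·(r − 5).
Rewrite the budget in excess-of-subsistence terms: 4·(r − 5) + 10·(q − 3) = 170 − 4·5 − 10·3 = 120.
Substituting, 12·(r − 5) = 120, so r − 5 = 10 and r* = 15.
Then q − 3 = 0.8·10 = 8, so q* = 11.

r* = 15, q* = 11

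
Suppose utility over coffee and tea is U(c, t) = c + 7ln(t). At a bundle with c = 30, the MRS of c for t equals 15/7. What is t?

MU_c = 1, MU_t = 7/t.
MRS = 1 ÷ (7/t).
MRS depends only on t: (1/7)·t = 15/7 ⇒ t = (15/7)/(1/7) = 15.

t = 15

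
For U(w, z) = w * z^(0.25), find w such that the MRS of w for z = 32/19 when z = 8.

MU_w = z^(0.25) and MU_z = 0.25·w·z^(-0.75).
MRS = MU_w/MU_z = (4)·z/w.
Substitute z = 8: MRS = 32/w. Setting 32/w = 32/19 gives w = 32/(32/19) = 19.

w = 19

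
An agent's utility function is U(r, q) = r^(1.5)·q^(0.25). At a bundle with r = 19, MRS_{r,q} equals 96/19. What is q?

MU_r = 1.5·√r·q^(0.25) and MU_q = 0.25·r^(1.5)·q^(-0.75).
MRS = MU_r/MU_q = (6)·q/r.
Substitute r = 19: MRS = q/(19/6). Setting q/(19/6) = 96/19 gives q = (96/19)·(19/6) = 16.

q = 16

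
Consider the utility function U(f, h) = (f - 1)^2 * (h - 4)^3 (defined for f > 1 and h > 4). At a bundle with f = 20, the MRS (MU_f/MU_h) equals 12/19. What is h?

MU_f = 2·(f−1)·(h−4)^3, MU_h = 3·(f−1)^2·(h−4)^2.
MRS = (2/3)·(h−4)/(f−1).
Substitute f = 20: MRS = (h − 4)/28.5. Setting this equal to 12/19 gives h − 4 = (12/19)·28.5 = 18, so h = 22.

h = 22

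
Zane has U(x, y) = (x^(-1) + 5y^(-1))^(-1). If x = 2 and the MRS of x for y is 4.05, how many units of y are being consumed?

For CES with ρ = -1, MRS = (1/5)·(y/x)^2.
Setting (1/5)·(y/2)^2 = 4.05 gives (y/2)^2 = 20.25, so y/2 = 4.5 and y = 9.

y = 9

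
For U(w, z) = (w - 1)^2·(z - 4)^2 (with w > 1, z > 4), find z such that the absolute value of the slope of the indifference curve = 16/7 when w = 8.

MU_w = 2·(w−1)·(z−4)^2, MU_z = 2·(w−1)^2·(z−4).
MRS = (z−4)/(w−1).
Substitute w = 8: MRS = (z − 4)/7. Setting this equal to 16/7 gives z − 4 = (16/7)·7 = 16, so z = 20.

z = 20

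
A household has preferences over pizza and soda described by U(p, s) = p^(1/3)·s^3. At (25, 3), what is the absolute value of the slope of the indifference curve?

MU_p = 1/3·p^(-2/3)·s^3 and MU_s = 3·p^(1/3)·s^2.
MRS = MU_p/MU_s = (1/9)·s/p.
At (25, 3): MRS = 1/75.
That is, one extra unit of p is worth 1/75 units of s at the margin.

MRS = 1/75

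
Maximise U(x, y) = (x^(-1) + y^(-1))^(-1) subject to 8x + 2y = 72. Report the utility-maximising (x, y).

For CES with ρ = -1, MRS = (y/x)^2.
Tangency: set MRS = p_x/p_y = 8/2 = 4.
So (y/x)^2 = 4; taking the square root, y/x = 2, i.e. y = 2·x.
Substitute into the budget 8·x + 2·y = 72: 12·x = 72, so x* = 6 and y* = 2·6 = 12.

x* = 6, y* = 12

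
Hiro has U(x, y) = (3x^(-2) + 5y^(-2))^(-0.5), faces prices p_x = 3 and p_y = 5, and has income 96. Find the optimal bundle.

x* = 12, y* = 12

For CES with ρ = -2, MRS = (3/5)·(y/x)^3.
Tangency: set MRS = p_x/p_y = 3/5 = 0.6.
So (y/x)^3 = 1; taking the cube root, y/x = 1, i.e. y = x.
Substitute into the budget 3·x + 5·y = 96: 8·x = 96, so x* = 12 and y* = 12.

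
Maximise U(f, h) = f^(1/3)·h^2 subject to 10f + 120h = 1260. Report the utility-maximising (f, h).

MU_f = 1/3·f^(-2/3)·h^2 and MU_h = 2·f^(1/3)·h.
MRS = MU_f/MU_h = (1/6)·h/f.
Tangency: set MRS = p_f/p_h = 10/120 = 1/12.
So (1/6)·h/f = 1/12, i.e. h = 0.5·f.
Substitute into the budget 10·f + 120·h = 1260: 70·f = 1260, so f* = 18.
Then h* = 0.5·18 = 9.

f* = 18, h* = 9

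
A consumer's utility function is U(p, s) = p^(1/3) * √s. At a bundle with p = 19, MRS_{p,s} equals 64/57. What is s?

s = 32

MU_p = 1/3·p^(-2/3)·√s and MU_s = 0.5·p^(1/3)·s^(-0.5).
MRS = MU_p/MU_s = (2/3)·s/p.
Substitute p = 19: MRS = s/28.5. Setting s/28.5 = 64/57 gives s = (64/57)·28.5 = 32.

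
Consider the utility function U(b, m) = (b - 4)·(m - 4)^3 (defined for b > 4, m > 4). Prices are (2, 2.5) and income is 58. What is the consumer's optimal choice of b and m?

b* = 9, m* = 16

MU_b = (m−4)^3, MU_m = 3·(b−4)·(m−4)^2.
MRS = (1/3)·(m−4)/(b−4).
Tangency: set MRS = p_b/p_m = 2/2.5 = 0.8.
So (1/3)·(m − 4)/(b − 4) = 0.8, i.e. (m − 4) = 2.4·(b − 4).
Rewrite the budget in excess-of-subsistence terms: 2·(b − 4) + 2.5·(m − 4) = 58 − 2·4 − 2.5·4 = 40.
Substituting, 8·(b − 4) = 40, so b − 4 = 5 and b* = 9.
Then m − 4 = 2.4·5 = 12, so m* = 16.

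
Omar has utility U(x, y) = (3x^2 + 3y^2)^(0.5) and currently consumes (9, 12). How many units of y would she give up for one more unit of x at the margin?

MRS = 0.75

For CES with ρ = 2, MRS = (y/x)^(-1).
At (9, 12): MRS = 0.75.
That is, one extra unit of x is worth 0.75 units of y at the margin.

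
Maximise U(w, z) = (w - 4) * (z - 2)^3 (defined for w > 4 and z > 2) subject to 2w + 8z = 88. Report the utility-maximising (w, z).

MU_w = (z−2)^3, MU_z = 3·(w−4)·(z−2)^2.
MRS = (1/3)·(z−2)/(w−4).
Tangency: set MRS = p_w/p_z = 2/8 = 0.25.
So (1/3)·(z − 2)/(w − 4) = 0.25, i.e. (z − 2) = 0.75·(w − 4).
Rewrite the budget in excess-of-subsistence terms: 2·(w − 4) + 8·(z − 2) = 88 − 2·4 − 8·2 = 64.
Substituting, 8·(w − 4) = 64, so w − 4 = 8 and w* = 12.
Then z − 2 = 0.75·8 = 6, so z* = 8.

w* = 12, z* = 8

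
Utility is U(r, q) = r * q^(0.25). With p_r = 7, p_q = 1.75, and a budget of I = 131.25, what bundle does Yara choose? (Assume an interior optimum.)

r* = 15, q* = 15

MU_r = q^(0.25) and MU_q = 0.25·r·q^(-0.75).
MRS = MU_r/MU_q = (4)·q/r.
Tangency: set MRS = p_r/p_q = 7/1.75 = 4.
So (4)·q/r = 4, i.e. q = r.
Substitute into the budget 7·r + 1.75·q = 131.25: 8.75·r = 131.25, so r* = 15.
Then q* = 15.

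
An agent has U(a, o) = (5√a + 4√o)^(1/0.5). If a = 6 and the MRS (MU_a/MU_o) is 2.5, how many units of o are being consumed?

For CES with ρ = 0.5, MRS = (5/4)·√(o/a).
Setting (5/4)·√(o/6) = 2.5 gives √(o/6) = 2, so o/6 = 4 and o = 24.

o = 24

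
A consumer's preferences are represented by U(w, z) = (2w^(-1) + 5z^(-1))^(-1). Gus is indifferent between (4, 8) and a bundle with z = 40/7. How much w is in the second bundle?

w = 8

U depends on (w, z) only through S = 2w^(-1) + 5z^(-1), so equal utility means equal S. At (4, 8): S = 1.125.
With z = 40/7: 5·(40/7)^(-1) = 0.875, so 2w^(-1) = 1.125 − 0.875 = 0.25, i.e. w^(-1) = 0.125.
Hence w = 1/0.125 = 8.
Check: U(8, 40/7) = 0.8889.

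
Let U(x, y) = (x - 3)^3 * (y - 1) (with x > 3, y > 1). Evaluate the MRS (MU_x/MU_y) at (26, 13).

MRS = 36/23

MU_x = 3·(x−3)^2·(y−1), MU_y = (x−3)^3.
MRS = (3/1)·(y−1)/(x−3).
At (26, 13): MRS = 36/23.
So at (26, 13) the consumer would give up 36/23 units of y for one more unit of x.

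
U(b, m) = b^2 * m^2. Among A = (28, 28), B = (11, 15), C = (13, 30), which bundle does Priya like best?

Bundle A

Evaluate utility at each bundle:
U(A) = 614656.
U(B) = 27225.
U(C) = 152100.
Highest utility is A, so A ≻ C ≻ B.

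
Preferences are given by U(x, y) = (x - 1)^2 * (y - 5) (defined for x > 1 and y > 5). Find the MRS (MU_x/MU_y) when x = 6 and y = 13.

MU_x = 2·(x−1)·(y−5), MU_y = (x−1)^2.
MRS = (2/1)·(y−5)/(x−1).
At (6, 13): MRS = 3.2.
The indifference curve has slope −3.2 at this bundle.

MRS = 3.2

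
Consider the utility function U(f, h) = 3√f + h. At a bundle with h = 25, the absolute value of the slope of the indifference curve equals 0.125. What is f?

f = 144

MU_f = 3/(2√f), MU_h = 1.
MRS = 3/(2√f) ÷ 1.
MRS depends only on f: 1.5/√f = 0.125 ⇒ √f = 1.5/0.125 = 12 ⇒ f = 144.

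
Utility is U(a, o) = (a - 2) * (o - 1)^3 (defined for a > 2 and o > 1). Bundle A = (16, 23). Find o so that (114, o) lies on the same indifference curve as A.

U(16, 23) = 149072.
Set U(114, o) = 149072 and solve.
With a = 114: (114 − 2) = 112, so (o − 1)^3 = 149072/112 = 1331.
Taking the cube root (with o > 1): o − 1 = 11, so o = 12.
Check: U(114, 12) = 149072.

o = 12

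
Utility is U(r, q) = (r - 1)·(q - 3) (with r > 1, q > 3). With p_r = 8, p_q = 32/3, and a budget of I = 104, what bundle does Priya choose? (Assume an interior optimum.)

r* = 5, q* = 6

MU_r = (q−3), MU_q = (r−1).
MRS = (q−3)/(r−1).
Tangency: set MRS = p_r/p_q = 8/(32/3) = 0.75.
So (q − 3)/(r − 1) = 0.75, i.e. (q − 3) = 0.75·(r − 1).
Rewrite the budget in excess-of-subsistence terms: 8·(r − 1) + (32/3)·(q − 3) = 104 − 8·1 − (32/3)·3 = 64.
Substituting, 16·(r − 1) = 64, so r − 1 = 4 and r* = 5.
Then q − 3 = 0.75·4 = 3, so q* = 6.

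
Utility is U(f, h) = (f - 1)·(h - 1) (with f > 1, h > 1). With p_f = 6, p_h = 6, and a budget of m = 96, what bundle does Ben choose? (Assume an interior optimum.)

MU_f = (h−1), MU_h = (f−1).
MRS = (h−1)/(f−1).
Tangency: set MRS = p_f/p_h = 6/6 = 1.
So (h − 1)/(f − 1) = 1, i.e. (h − 1) = (f − 1).
Rewrite the budget in excess-of-subsistence terms: 6·(f − 1) + 6·(h − 1) = 96 − 6·1 − 6·1 = 84.
Substituting, 12·(f − 1) = 84, so f − 1 = 7 and f* = 8.
Then h − 1 = 7, so h* = 8.

f* = 8, h* = 8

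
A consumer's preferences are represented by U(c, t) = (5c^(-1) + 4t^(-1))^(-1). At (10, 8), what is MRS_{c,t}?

MRS = 0.8

For CES with ρ = -1, MRS = (5/4)·(t/c)^2.
At (10, 8): MRS = 0.8.
So at (10, 8) the consumer would give up 0.8 units of t for one more unit of c.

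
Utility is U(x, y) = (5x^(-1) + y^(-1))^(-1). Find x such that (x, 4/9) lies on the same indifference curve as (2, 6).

x = 12

U depends on (x, y) only through S = 5x^(-1) + y^(-1), so equal utility means equal S. At (2, 6): S = 8/3.
With y = 4/9: (4/9)^(-1) = 2.25, so 5x^(-1) = 8/3 − 2.25 = 5/12, i.e. x^(-1) = 1/12.
Hence x = 1/(1/12) = 12.
Check: U(12, 4/9) = 0.375.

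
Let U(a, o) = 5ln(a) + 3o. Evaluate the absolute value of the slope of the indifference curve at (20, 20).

MRS = 1/12

MU_a = 5/a, MU_o = 3.
MRS = 5/a ÷ 3.
At (20, 20): MRS = 1/12.
That is, one extra unit of a is worth 1/12 units of o at the margin.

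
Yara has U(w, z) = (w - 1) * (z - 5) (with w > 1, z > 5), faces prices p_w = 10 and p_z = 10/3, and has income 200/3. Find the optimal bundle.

MU_w = (z−5), MU_z = (w−1).
MRS = (z−5)/(w−1).
Tangency: set MRS = p_w/p_z = 10/(10/3) = 3.
So (z − 5)/(w − 1) = 3, i.e. (z − 5) = 3·(w − 1).
Rewrite the budget in excess-of-subsistence terms: 10·(w − 1) + (10/3)·(z − 5) = 200/3 − 10·1 − (10/3)·5 = 40.
Substituting, 20·(w − 1) = 40, so w − 1 = 2 and w* = 3.
Then z − 5 = 3·2 = 6, so z* = 11.

w* = 3, z* = 11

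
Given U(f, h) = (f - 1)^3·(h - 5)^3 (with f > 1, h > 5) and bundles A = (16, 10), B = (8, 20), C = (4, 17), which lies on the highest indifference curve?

Bundle B

Evaluate utility at each bundle:
U(A) = 421875.
U(B) = 1157625.
U(C) = 46656.
Highest utility is B, so B ≻ A ≻ C.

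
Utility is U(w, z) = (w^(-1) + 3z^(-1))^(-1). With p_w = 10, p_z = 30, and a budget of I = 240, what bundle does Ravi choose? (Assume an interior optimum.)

w* = 6, z* = 6

For CES with ρ = -1, MRS = (1/3)·(z/w)^2.
Tangency: set MRS = p_w/p_z = 10/30 = 1/3.
So (z/w)^2 = 1; taking the square root, z/w = 1, i.e. z = w.
Substitute into the budget 10·w + 30·z = 240: 40·w = 240, so w* = 6 and z* = 6.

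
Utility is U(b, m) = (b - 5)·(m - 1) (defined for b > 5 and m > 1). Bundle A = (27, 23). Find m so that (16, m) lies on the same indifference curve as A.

m = 45

U(27, 23) = 484.
Set U(16, m) = 484 and solve.
With b = 16: (16 − 5) = 11, so (m − 1) = 484/11 = 44.
So m = 1 + 44 = 45.
Check: U(16, 45) = 484.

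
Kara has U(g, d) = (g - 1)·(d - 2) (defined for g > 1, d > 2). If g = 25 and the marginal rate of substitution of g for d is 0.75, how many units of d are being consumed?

MU_g = (d−2), MU_d = (g−1).
MRS = (d−2)/(g−1).
Substitute g = 25: MRS = (d − 2)/24. Setting this equal to 0.75 gives d − 2 = 0.75·24 = 18, so d = 20.

d = 20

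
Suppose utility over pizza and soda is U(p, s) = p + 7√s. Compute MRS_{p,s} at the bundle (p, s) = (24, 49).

MRS = 2

MU_p = 1, MU_s = 7/(2√s).
MRS = 1 ÷ (7/(2√s)).
At (24, 49): MRS = 2.
The indifference curve has slope −2 at this bundle.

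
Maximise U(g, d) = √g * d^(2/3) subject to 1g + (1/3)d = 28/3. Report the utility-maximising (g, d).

MU_g = 0.5·g^(-0.5)·d^(2/3) and MU_d = 2/3·√g·d^(-1/3).
MRS = MU_g/MU_d = (0.75)·d/g.
Tangency: set MRS = p_g/p_d = 1/(1/3) = 3.
So (0.75)·d/g = 3, i.e. d = 4·g.
Substitute into the budget 1·g + (1/3)·d = 28/3: (7/3)·g = 28/3, so g* = 4.
Then d* = 4·4 = 16.

g* = 4, d* = 16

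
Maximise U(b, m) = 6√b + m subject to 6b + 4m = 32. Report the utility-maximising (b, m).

b* = 4, m* = 2

MU_b = 6/(2√b), MU_m = 1.
MRS = 6/(2√b) ÷ 1.
Tangency: set MRS = p_b/p_m = 6/4 = 1.5.
MRS depends only on b: 3/√b = 1.5 ⇒ √b = 3/1.5 = 2 ⇒ b* = 4.
From the budget, 4·m = 32 − 6·4 = 8, so m* = 2.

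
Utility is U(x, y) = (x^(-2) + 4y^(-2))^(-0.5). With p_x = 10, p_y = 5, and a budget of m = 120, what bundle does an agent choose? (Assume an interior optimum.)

x* = 6, y* = 12

For CES with ρ = -2, MRS = (1/4)·(y/x)^3.
Tangency: set MRS = p_x/p_y = 10/5 = 2.
So (y/x)^3 = 8; taking the cube root, y/x = 2, i.e. y = 2·x.
Substitute into the budget 10·x + 5·y = 120: 20·x = 120, so x* = 6 and y* = 2·6 = 12.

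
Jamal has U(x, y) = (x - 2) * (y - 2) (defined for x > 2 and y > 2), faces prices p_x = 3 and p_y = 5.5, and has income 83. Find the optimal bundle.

x* = 13, y* = 8

MU_x = (y−2), MU_y = (x−2).
MRS = (y−2)/(x−2).
Tangency: set MRS = p_x/p_y = 3/5.5 = 6/11.
So (y − 2)/(x − 2) = 6/11, i.e. (y − 2) = (6/11)·(x − 2).
Rewrite the budget in excess-of-subsistence terms: 3·(x − 2) + 5.5·(y − 2) = 83 − 3·2 − 5.5·2 = 66.
Substituting, 6·(x − 2) = 66, so x − 2 = 11 and x* = 13.
Then y − 2 = (6/11)·11 = 6, so y* = 8.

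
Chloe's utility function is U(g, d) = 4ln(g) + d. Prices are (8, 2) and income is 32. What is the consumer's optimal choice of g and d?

MU_g = 4/g, MU_d = 1.
MRS = 4/g ÷ 1.
Tangency: set MRS = p_g/p_d = 8/2 = 4.
MRS depends only on g: 4/g = 4 ⇒ g* = 4/4 = 1.
From the budget, 2·d = 32 − 8·1 = 24, so d* = 12.

g* = 1, d* = 12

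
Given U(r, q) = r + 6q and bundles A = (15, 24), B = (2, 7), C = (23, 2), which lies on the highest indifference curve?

Bundle A

Evaluate utility at each bundle:
U(A) = 159.
U(B) = 44.
U(C) = 35.
Highest utility is A, so A ≻ B ≻ C.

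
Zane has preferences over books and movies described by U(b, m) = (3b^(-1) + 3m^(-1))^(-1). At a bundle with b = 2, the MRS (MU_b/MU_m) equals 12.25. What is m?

m = 7

For CES with ρ = -1, MRS = (m/b)^2.
Setting (m/2)^2 = 12.25 gives m/2 = 3.5 and m = 7.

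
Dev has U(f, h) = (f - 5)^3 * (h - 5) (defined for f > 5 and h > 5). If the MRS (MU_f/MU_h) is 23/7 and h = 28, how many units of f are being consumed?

f = 26

MU_f = 3·(f−5)^2·(h−5), MU_h = (f−5)^3.
MRS = (3/1)·(h−5)/(f−5).
Substitute h = 28: MRS = 69/(f − 5). Setting this equal to 23/7 gives f − 5 = 69/(23/7) = 21, so f = 26.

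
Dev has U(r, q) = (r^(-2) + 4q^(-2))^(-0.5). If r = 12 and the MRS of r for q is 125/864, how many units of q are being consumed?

q = 10

For CES with ρ = -2, MRS = (1/4)·(q/r)^3.
Setting (1/4)·(q/12)^3 = 125/864 gives (q/12)^3 = 125/216, so q/12 = 5/6 and q = 10.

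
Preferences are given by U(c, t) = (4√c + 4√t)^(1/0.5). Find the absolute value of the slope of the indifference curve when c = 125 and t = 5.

For CES with ρ = 0.5, MRS = √(t/c).
At (125, 5): MRS = 0.2.
So at (125, 5) the consumer would give up 0.2 units of t for one more unit of c.

MRS = 0.2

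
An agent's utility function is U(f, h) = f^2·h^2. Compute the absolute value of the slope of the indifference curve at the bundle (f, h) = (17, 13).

MU_f = 2·f·h^2 and MU_h = 2·f^2·h.
MRS = MU_f/MU_h = h/f.
At (17, 13): MRS = 13/17.
So at (17, 13) the consumer would give up 13/17 units of h for one more unit of f.

MRS = 13/17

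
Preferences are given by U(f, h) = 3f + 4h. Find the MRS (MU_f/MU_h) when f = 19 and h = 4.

MRS = 0.75

MU_f = 3, MU_h = 4, so MRS = 3/4 = 0.75 at every bundle.
At (19, 4): MRS = 0.75.
That is, one extra unit of f is worth 0.75 units of h at the margin.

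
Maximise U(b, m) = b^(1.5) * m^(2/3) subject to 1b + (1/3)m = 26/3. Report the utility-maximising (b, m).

b* = 6, m* = 8

MU_b = 1.5·√b·m^(2/3) and MU_m = 2/3·b^(1.5)·m^(-1/3).
MRS = MU_b/MU_m = (2.25)·m/b.
Tangency: set MRS = p_b/p_m = 1/(1/3) = 3.
So (2.25)·m/b = 3, i.e. m = (4/3)·b.
Substitute into the budget 1·b + (1/3)·m = 26/3: (13/9)·b = 26/3, so b* = 6.
Then m* = (4/3)·6 = 8.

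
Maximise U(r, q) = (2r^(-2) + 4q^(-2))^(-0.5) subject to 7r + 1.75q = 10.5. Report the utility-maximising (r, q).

r* = 1, q* = 2

For CES with ρ = -2, MRS = (2/4)·(q/r)^3.
Tangency: set MRS = p_r/p_q = 7/1.75 = 4.
So (q/r)^3 = 8; taking the cube root, q/r = 2, i.e. q = 2·r.
Substitute into the budget 7·r + 1.75·q = 10.5: 10.5·r = 10.5, so r* = 1 and q* = 2·1 = 2.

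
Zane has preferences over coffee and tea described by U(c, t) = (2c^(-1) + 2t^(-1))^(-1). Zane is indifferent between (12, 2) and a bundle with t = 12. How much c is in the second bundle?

c = 2

U depends on (c, t) only through S = 2c^(-1) + 2t^(-1), so equal utility means equal S. At (12, 2): S = 7/6.
With t = 12: 2·12^(-1) = 1/6, so 2c^(-1) = 7/6 − 1/6 = 1, i.e. c^(-1) = 0.5.
Hence c = 1/0.5 = 2.
Check: U(2, 12) = 0.8571.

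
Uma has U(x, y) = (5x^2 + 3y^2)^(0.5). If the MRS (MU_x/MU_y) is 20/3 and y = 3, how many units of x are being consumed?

For CES with ρ = 2, MRS = (5/3)·(y/x)^(-1).
Setting (5/3)·(3/x)^(-1) = 20/3 gives (3/x)^(-1) = 4, so 3/x = 0.25 and x = 12.

x = 12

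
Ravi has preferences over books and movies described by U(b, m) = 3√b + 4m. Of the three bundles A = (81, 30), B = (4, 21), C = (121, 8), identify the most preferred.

Evaluate utility at each bundle:
U(A) = 147.000.
U(B) = 90.000.
U(C) = 65.000.
Highest utility is A, so A ≻ B ≻ C.

Bundle A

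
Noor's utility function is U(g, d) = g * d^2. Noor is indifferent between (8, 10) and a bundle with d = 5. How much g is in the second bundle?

g = 32

U(8, 10) = 800.
Set U(g, 5) = 800 and solve.
With d = 5: 5^2 = 25, so g = 800/25 = 32.
Check: U(32, 5) = 800.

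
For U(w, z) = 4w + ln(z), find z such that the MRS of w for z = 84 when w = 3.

z = 21

MU_w = 4, MU_z = 1/z.
MRS = 4 ÷ (1/z).
MRS depends only on z: 4·z = 84 ⇒ z = 84/4 = 21.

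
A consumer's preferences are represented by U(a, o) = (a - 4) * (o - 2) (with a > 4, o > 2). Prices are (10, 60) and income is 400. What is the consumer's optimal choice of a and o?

a* = 16, o* = 4

MU_a = (o−2), MU_o = (a−4).
MRS = (o−2)/(a−4).
Tangency: set MRS = p_a/p_o = 10/60 = 1/6.
So (o − 2)/(a − 4) = 1/6, i.e. (o − 2) = (1/6)·(a − 4).
Rewrite the budget in excess-of-subsistence terms: 10·(a − 4) + 60·(o − 2) = 400 − 10·4 − 60·2 = 240.
Substituting, 20·(a − 4) = 240, so a − 4 = 12 and a* = 16.
Then o − 2 = (1/6)·12 = 2, so o* = 4.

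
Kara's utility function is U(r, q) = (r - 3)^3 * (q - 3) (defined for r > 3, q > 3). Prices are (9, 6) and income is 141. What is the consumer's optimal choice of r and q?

MU_r = 3·(r−3)^2·(q−3), MU_q = (r−3)^3.
MRS = (3/1)·(q−3)/(r−3).
Tangency: set MRS = p_r/p_q = 9/6 = 1.5.
So (3/1)·(q − 3)/(r − 3) = 1.5, i.e. (q − 3) = 0.5·(r − 3).
Rewrite the budget in excess-of-subsistence terms: 9·(r − 3) + 6·(q − 3) = 141 − 9·3 − 6·3 = 96.
Substituting, 12·(r − 3) = 96, so r − 3 = 8 and r* = 11.
Then q − 3 = 0.5·8 = 4, so q* = 7.

r* = 11, q* = 7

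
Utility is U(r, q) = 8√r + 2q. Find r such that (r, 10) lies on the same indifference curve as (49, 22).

U(49, 22) = 100.
Set U(r, 10) = 100 and solve.
With q = 10: 8√r = 100 − 2·10 = 80, so √r = 10 and r = 100.
Check: U(100, 10) = 100.

r = 100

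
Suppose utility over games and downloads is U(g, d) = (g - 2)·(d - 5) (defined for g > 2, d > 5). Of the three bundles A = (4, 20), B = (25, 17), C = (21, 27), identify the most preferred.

Bundle C

Evaluate utility at each bundle:
U(A) = 30.
U(B) = 276.
U(C) = 418.
Highest utility is C, so C ≻ B ≻ A.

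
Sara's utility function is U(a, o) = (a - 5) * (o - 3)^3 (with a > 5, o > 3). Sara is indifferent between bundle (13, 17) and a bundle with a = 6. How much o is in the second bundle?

o = 31

U(13, 17) = 21952.
Set U(6, o) = 21952 and solve.
With a = 6: (6 − 5) = 1, so (o − 3)^3 = 21952/1 = 21952.
Taking the cube root (with o > 3): o − 3 = 28, so o = 31.
Check: U(6, 31) = 21952.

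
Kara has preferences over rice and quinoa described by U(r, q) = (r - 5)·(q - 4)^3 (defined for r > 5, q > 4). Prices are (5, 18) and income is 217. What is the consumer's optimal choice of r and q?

r* = 11, q* = 9

MU_r = (q−4)^3, MU_q = 3·(r−5)·(q−4)^2.
MRS = (1/3)·(q−4)/(r−5).
Tangency: set MRS = p_r/p_q = 5/18.
So (1/3)·(q − 4)/(r − 5) = 5/18, i.e. (q − 4) = (5/6)·(r − 5).
Rewrite the budget in excess-of-subsistence terms: 5·(r − 5) + 18·(q − 4) = 217 − 5·5 − 18·4 = 120.
Substituting, 20·(r − 5) = 120, so r − 5 = 6 and r* = 11.
Then q − 4 = (5/6)·6 = 5, so q* = 9.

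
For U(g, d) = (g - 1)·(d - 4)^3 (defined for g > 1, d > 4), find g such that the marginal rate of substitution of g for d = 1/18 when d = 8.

g = 25

MU_g = (d−4)^3, MU_d = 3·(g−1)·(d−4)^2.
MRS = (1/3)·(d−4)/(g−1).
Substitute d = 8: MRS = (4/3)/(g − 1). Setting this equal to 1/18 gives g − 1 = (4/3)/(1/18) = 24, so g = 25.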